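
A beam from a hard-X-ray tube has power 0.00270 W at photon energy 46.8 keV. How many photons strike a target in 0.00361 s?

Total energy: E_total = P·t = 0.00270 × 0.00361 = 9.747e-6 J.
Per-photon energy: E = 7.498e-15 J.
N = E_total / E_photon = 1.30e9.

1.30e9 photons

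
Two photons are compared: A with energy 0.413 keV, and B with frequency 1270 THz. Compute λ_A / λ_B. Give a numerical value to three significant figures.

0.0127

λ_A = 3.002 × 10^-9 m (from energy = 0.413 keV, via λ = hc/E).
λ_B = 2.361 × 10^-7 m (from frequency = 1270 THz, via λ = c/f).
Ratio = 3.002 × 10^-9 / 2.361 × 10^-7 = 0.0127.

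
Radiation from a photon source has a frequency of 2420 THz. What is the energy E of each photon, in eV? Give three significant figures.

(h = 6.62607015 × 10^-34 J·s, 1 eV = 1.602176634 × 10^-19 J.)
In SI units: f = 2420 THz = 2.42 × 10^15 Hz.
Apply E = hf: E = 1.604 × 10^-18 J.
Converting to eV: E = 10.01 eV ≈ 10.0 eV.

10.0 eV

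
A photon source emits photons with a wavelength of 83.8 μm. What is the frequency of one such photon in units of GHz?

In SI units: λ = 83.8 μm = 8.38·10^-5 m.
For a photon f = c/λ, so f = 3.577·10^12 Hz.
Converting to GHz: f = 3577 GHz ≈ 3580 GHz.

3580 GHz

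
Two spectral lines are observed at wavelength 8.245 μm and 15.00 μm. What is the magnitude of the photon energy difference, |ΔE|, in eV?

0.0677 eV

Using E = hc/λ: E₁ = 2.4093e-20 J, E₂ = 1.3243e-20 J.
|ΔE| = |2.4093e-20 − 1.3243e-20| = 1.08e-20 J = 0.0677 eV.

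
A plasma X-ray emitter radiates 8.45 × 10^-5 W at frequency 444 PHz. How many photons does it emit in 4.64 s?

Total energy: E_total = P·t = 8.45 × 10^-5 × 4.64 = 3.921 × 10^-4 J.
Per-photon energy: E = 2.942 × 10^-16 J.
N = E_total / E_photon = 1.33 × 10^12.

1.33 × 10^12 photons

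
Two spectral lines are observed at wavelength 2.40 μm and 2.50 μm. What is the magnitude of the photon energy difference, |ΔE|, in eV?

Using E = hc/λ: E₁ = 8.277e-20 J, E₂ = 7.946e-20 J.
|ΔE| = |8.277e-20 − 7.946e-20| = 3.31e-21 J = 0.0207 eV.

0.0207 eV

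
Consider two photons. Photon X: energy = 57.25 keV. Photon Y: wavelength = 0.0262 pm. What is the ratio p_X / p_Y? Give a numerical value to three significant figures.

p_X = 3.060 × 10^-23 kg·m/s (from energy = 57.25 keV, via p = E/c).
p_Y = 2.529 × 10^-20 kg·m/s (from wavelength = 0.0262 pm, via p = h/λ).
Ratio = 3.060 × 10^-23 / 2.529 × 10^-20 = 1.21 × 10^-3.

1.21 × 10^-3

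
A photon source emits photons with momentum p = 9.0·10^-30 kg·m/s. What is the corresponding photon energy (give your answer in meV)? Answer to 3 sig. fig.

16.8 meV

Since E = pc for a photon, E = 2.698·10^-21 J.
Converting to meV: E = 16.84 meV ≈ 16.8 meV.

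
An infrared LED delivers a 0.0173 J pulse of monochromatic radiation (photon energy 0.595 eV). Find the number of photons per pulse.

1.81 × 10^17 photons

Per-photon energy: E = 9.533 × 10^-20 J (from energy = 0.595 eV).
N = E_total / E_photon = 0.0173 J / 9.533 × 10^-20 J = 1.81 × 10^17.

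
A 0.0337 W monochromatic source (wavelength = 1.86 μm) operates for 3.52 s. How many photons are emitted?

1.11e18 photons

Total energy: E_total = P·t = 0.0337 × 3.52 = 0.1186 J.
Per-photon energy: E = 1.068e-19 J.
N = E_total / E_photon = 1.11e18.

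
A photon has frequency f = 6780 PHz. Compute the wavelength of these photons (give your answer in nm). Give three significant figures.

Take c = 2.99792458 × 10^8 m/s.
Convert to SI: f = 6780 PHz = 6.78 × 10^18 Hz.
For a photon λ = c/f, so λ = 4.422 × 10^-11 m.
Converting to nm: λ = 0.04422 nm ≈ 0.0442 nm.

0.0442 nm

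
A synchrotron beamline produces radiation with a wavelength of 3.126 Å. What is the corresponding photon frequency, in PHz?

959 PHz

Convert to SI: λ = 3.126 Å = 3.126e-10 m.
For a photon f = c/λ, so f = 9.590e17 Hz.
Converting to PHz: f = 959.0 PHz ≈ 959 PHz.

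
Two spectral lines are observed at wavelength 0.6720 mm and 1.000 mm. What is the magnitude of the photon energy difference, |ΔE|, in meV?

Using E = hc/λ: E₁ = 2.9560 × 10^-22 J, E₂ = 1.9864 × 10^-22 J.
|ΔE| = |2.9560 × 10^-22 − 1.9864 × 10^-22| = 9.70 × 10^-23 J = 0.605 meV.

0.605 meV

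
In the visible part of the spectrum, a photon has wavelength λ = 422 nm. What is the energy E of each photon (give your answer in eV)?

2.94 eV

In SI units: λ = 422 nm = 4.22·10^-7 m.
The photon relation is E = hc/λ, giving E = 4.707·10^-19 J.
Converting to eV: E = 2.938 eV ≈ 2.94 eV.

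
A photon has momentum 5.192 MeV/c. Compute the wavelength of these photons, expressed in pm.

0.239 pm

In SI units: p = 5.192 MeV/c = 2.7748·10^-21 kg·m/s.
For a photon λ = h/p, so λ = 2.388·10^-13 m.
Converting to pm: λ = 0.2388 pm ≈ 0.239 pm.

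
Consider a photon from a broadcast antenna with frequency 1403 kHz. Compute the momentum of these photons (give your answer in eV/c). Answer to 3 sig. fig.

5.80 × 10^-9 eV/c

First convert: f = 1403 kHz = 1.403 × 10^6 Hz.
Since p = hf/c for a photon, p = 3.101 × 10^-36 kg·m/s.
Converting to eV/c: p = 5.802 × 10^-9 eV/c ≈ 5.80 × 10^-9 eV/c.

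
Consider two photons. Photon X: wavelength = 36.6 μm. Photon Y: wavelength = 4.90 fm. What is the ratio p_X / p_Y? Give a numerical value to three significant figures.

1.34e-10

p_X = 1.810e-29 kg·m/s (from wavelength = 36.6 μm, via p = h/λ).
p_Y = 1.352e-19 kg·m/s (from wavelength = 4.90 fm, via p = h/λ).
Ratio = 1.810e-29 / 1.352e-19 = 1.34e-10.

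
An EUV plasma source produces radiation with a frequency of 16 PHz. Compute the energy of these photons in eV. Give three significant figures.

Take h = 6.62607015e-34 J·s, 1 eV = 1.602176634e-19 J.
In SI units: f = 16 PHz = 1.6e16 Hz.
The photon relation is E = hf, giving E = 1.060e-17 J.
Converting to eV: E = 66.17 eV ≈ 66.2 eV.

66.2 eV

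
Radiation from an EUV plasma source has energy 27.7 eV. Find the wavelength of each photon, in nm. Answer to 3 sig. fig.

44.8 nm

(h = 6.62607015e-34 J·s, c = 2.99792458e8 m/s, 1 eV = 1.602176634e-19 J.)
In SI units: E = 27.7 eV = 4.4380e-18 J.
For a photon λ = hc/E, so λ = 4.476e-8 m.
Converting to nm: λ = 44.76 nm ≈ 44.8 nm.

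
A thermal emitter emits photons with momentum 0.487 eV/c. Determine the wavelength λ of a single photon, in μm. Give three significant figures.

2.55 μm

Take h = 6.62607015e-34 J·s, c = 2.99792458e8 m/s, 1 eV = 1.602176634e-19 J.
Convert to SI: p = 0.487 eV/c = 2.6027e-28 kg·m/s.
For a photon λ = h/p, so λ = 2.546e-6 m.
Converting to μm: λ = 2.546 μm ≈ 2.55 μm.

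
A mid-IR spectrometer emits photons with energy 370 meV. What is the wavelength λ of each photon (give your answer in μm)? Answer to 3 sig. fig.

Use h = 6.62607015e-34 J·s, c = 2.99792458e8 m/s, 1 eV = 1.602176634e-19 J.
Convert to SI: E = 370 meV = 5.9281e-20 J.
Apply λ = hc/E: λ = 3.351e-6 m.
Converting to μm: λ = 3.351 μm ≈ 3.35 μm.

3.35 μm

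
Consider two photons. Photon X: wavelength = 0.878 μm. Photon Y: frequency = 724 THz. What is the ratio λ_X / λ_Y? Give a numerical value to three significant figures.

λ_X = 8.780 × 10^-7 m (from wavelength = 0.878 μm, via λ given directly).
λ_Y = 4.141 × 10^-7 m (from frequency = 724 THz, via λ = c/f).
Ratio = 8.780 × 10^-7 / 4.141 × 10^-7 = 2.12.

2.12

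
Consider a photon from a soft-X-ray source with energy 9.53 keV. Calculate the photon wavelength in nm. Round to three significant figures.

0.130 nm

Convert to SI: E = 9.53 keV = 1.5269e-15 J.
Apply λ = hc/E: λ = 1.301e-10 m.
Converting to nm: λ = 0.1301 nm ≈ 0.130 nm.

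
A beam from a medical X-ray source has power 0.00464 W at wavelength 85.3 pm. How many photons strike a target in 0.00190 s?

3.79 × 10^9 photons

Total energy: E_total = P·t = 0.00464 × 0.00190 = 8.816 × 10^-6 J.
Per-photon energy: E = 2.329 × 10^-15 J.
N = E_total / E_photon = 3.79 × 10^9.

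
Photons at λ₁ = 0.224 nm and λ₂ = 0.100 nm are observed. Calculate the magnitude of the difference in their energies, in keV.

6.86 keV

Using E = hc/λ: E₁ = 8.868e-16 J, E₂ = 1.986e-15 J.
|ΔE| = |8.868e-16 − 1.986e-15| = 1.10e-15 J = 6.86 keV.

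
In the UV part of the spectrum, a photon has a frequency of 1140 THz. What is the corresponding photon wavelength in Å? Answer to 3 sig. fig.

Take c = 2.99792458e8 m/s.
Convert to SI: f = 1140 THz = 1.14e15 Hz.
Apply λ = c/f: λ = 2.630e-7 m.
Converting to Å: λ = 2630 Å ≈ 2630 Å.

2630 Å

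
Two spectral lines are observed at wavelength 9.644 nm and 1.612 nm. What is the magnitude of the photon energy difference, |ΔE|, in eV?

641 eV

Using E = hc/λ: E₁ = 2.0598 × 10^-17 J, E₂ = 1.2323 × 10^-16 J.
|ΔE| = |2.0598 × 10^-17 − 1.2323 × 10^-16| = 1.03 × 10^-16 J = 641 eV.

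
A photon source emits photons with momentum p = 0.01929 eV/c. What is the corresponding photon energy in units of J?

Use c = 2.99792458 × 10^8 m/s, 1 eV = 1.602176634 × 10^-19 J.
Convert to SI: p = 0.01929 eV/c = 1.0309 × 10^-29 kg·m/s.
Since E = pc for a photon, E = 3.091 × 10^-21 J.
So E ≈ 3.09 × 10^-21 J.

3.09 × 10^-21 J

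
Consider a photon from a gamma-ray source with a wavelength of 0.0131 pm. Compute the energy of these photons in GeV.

0.0946 GeV

Take h = 6.62607015e-34 J·s, c = 2.99792458e8 m/s, 1 eV = 1.602176634e-19 J.
First convert: λ = 0.0131 pm = 1.31e-14 m.
Apply E = hc/λ: E = 1.516e-11 J.
Converting to GeV: E = 0.09464 GeV ≈ 0.0946 GeV.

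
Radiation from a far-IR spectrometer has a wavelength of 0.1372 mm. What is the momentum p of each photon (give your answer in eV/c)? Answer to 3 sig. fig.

9.04e-3 eV/c

Use h = 6.62607015e-34 J·s, c = 2.99792458e8 m/s, 1 eV = 1.602176634e-19 J.
Convert to SI: λ = 0.1372 mm = 1.372e-4 m.
The photon relation is p = h/λ, giving p = 4.829e-30 kg·m/s.
Converting to eV/c: p = 0.009037 eV/c ≈ 9.04e-3 eV/c.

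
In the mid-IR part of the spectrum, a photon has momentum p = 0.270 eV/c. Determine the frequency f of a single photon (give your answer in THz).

(h = 6.62607015e-34 J·s, c = 2.99792458e8 m/s, 1 eV = 1.602176634e-19 J.)
Convert to SI: p = 0.270 eV/c = 1.4430e-28 kg·m/s.
The photon relation is f = pc/h, giving f = 6.529e13 Hz.
Converting to THz: f = 65.29 THz ≈ 65.3 THz.

65.3 THz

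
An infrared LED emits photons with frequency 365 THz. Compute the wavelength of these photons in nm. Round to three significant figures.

821 nm

Use c = 2.99792458 × 10^8 m/s.
First convert: f = 365 THz = 3.65 × 10^14 Hz.
Since λ = c/f for a photon, λ = 8.213 × 10^-7 m.
Converting to nm: λ = 821.3 nm ≈ 821 nm.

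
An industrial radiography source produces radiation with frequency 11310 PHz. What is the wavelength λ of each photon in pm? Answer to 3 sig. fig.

Use c = 2.99792458e8 m/s.
In SI units: f = 11310 PHz = 1.131e19 Hz.
The photon relation is λ = c/f, giving λ = 2.651e-11 m.
Converting to pm: λ = 26.51 pm ≈ 26.5 pm.

26.5 pm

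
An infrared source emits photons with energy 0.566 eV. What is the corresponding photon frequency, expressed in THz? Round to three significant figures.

Convert to SI: E = 0.566 eV = 9.0683e-20 J.
For a photon f = E/h, so f = 1.369e14 Hz.
Converting to THz: f = 136.9 THz ≈ 137 THz.

137 THz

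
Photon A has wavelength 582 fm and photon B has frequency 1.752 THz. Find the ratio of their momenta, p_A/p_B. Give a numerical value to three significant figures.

p_A = 1.139·10^-21 kg·m/s (from wavelength = 582 fm, via p = h/λ).
p_B = 3.872·10^-30 kg·m/s (from frequency = 1.752 THz, via p = hf/c).
Ratio = 1.139·10^-21 / 3.872·10^-30 = 2.94·10^8.

2.94·10^8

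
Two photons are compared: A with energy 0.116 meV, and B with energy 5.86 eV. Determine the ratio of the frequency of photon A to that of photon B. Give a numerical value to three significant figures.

f_A = 2.805e10 Hz (from energy = 0.116 meV, via f = E/h).
f_B = 1.417e15 Hz (from energy = 5.86 eV, via f = E/h).
Ratio = 2.805e10 / 1.417e15 = 1.98e-5.

1.98e-5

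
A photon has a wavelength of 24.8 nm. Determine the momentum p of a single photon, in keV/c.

0.0500 keV/c

First convert: λ = 24.8 nm = 2.48e-8 m.
Since p = h/λ for a photon, p = 2.672e-26 kg·m/s.
Converting to keV/c: p = 0.04999 keV/c ≈ 0.0500 keV/c.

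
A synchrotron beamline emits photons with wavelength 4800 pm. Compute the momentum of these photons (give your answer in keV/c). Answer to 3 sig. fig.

In SI units: λ = 4800 pm = 4.8e-9 m.
Apply p = h/λ: p = 1.380e-25 kg·m/s.
Converting to keV/c: p = 0.2583 keV/c ≈ 0.258 keV/c.

0.258 keV/c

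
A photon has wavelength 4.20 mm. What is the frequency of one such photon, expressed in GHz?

Convert to SI: λ = 4.20 mm = 0.00420 m.
For a photon f = c/λ, so f = 7.138 × 10^10 Hz.
Converting to GHz: f = 71.38 GHz ≈ 71.4 GHz.

71.4 GHz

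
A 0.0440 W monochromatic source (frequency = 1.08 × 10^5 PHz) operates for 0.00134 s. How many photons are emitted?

Total energy: E_total = P·t = 0.0440 × 0.00134 = 5.896 × 10^-5 J.
Per-photon energy: E = 7.156 × 10^-14 J.
N = E_total / E_photon = 8.24 × 10^8.

8.24 × 10^8 photons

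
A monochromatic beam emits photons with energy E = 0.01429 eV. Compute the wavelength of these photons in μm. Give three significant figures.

86.8 μm

Convert to SI: E = 0.01429 eV = 2.2895 × 10^-21 J.
The photon relation is λ = hc/E, giving λ = 8.676 × 10^-5 m.
Converting to μm: λ = 86.76 μm ≈ 86.8 μm.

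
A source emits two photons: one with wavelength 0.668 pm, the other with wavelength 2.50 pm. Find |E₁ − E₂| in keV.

1360 keV

Using E = hc/λ: E₁ = 2.974 × 10^-13 J, E₂ = 7.946 × 10^-14 J.
|ΔE| = |2.974 × 10^-13 − 7.946 × 10^-14| = 2.18 × 10^-13 J = 1360 keV.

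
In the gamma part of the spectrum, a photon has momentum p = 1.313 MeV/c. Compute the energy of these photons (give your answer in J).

2.10 × 10^-13 J

In SI units: p = 1.313 MeV/c = 7.0170 × 10^-22 kg·m/s.
Apply E = pc: E = 2.104 × 10^-13 J.
So E ≈ 2.10 × 10^-13 J.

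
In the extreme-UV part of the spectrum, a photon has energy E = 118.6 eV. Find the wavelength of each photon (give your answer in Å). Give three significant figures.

105 Å

In SI units: E = 118.6 eV = 1.9002 × 10^-17 J.
Apply λ = hc/E: λ = 1.045 × 10^-8 m.
Converting to Å: λ = 104.5 Å ≈ 105 Å.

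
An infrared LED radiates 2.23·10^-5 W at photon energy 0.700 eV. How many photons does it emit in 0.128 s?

Total energy: E_total = P·t = 2.23·10^-5 × 0.128 = 2.854·10^-6 J.
Per-photon energy: E = 1.122·10^-19 J.
N = E_total / E_photon = 2.55·10^13.

2.55·10^13 photons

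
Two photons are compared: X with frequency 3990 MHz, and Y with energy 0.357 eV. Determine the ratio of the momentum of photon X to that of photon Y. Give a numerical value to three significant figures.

p_X = 8.819 × 10^-33 kg·m/s (from frequency = 3990 MHz, via p = hf/c).
p_Y = 1.908 × 10^-28 kg·m/s (from energy = 0.357 eV, via p = E/c).
Ratio = 8.819 × 10^-33 / 1.908 × 10^-28 = 4.62 × 10^-5.

4.62 × 10^-5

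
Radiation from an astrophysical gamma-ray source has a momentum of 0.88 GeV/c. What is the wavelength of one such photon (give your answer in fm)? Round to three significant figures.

1.41 fm

(h = 6.62607015 × 10^-34 J·s, c = 2.99792458 × 10^8 m/s, 1 eV = 1.602176634 × 10^-19 J.)
Convert to SI: p = 0.88 GeV/c = 4.7030 × 10^-19 kg·m/s.
Apply λ = h/p: λ = 1.409 × 10^-15 m.
Converting to fm: λ = 1.409 fm ≈ 1.41 fm.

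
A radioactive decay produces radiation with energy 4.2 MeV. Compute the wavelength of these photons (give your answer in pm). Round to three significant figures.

(h = 6.62607015 × 10^-34 J·s, c = 2.99792458 × 10^8 m/s, 1 eV = 1.602176634 × 10^-19 J.)
Convert to SI: E = 4.2 MeV = 6.7291 × 10^-13 J.
For a photon λ = hc/E, so λ = 2.952 × 10^-13 m.
Converting to pm: λ = 0.2952 pm ≈ 0.295 pm.

0.295 pm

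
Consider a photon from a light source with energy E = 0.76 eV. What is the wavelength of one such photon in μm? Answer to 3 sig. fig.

Take h = 6.62607015e-34 J·s, c = 2.99792458e8 m/s, 1 eV = 1.602176634e-19 J.
First convert: E = 0.76 eV = 1.2177e-19 J.
For a photon λ = hc/E, so λ = 1.631e-6 m.
Converting to μm: λ = 1.631 μm ≈ 1.63 μm.

1.63 μm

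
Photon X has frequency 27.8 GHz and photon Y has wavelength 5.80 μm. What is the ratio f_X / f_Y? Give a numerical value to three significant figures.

5.38 × 10^-4

f_X = 2.780 × 10^10 Hz (from frequency = 27.8 GHz, via f given directly).
f_Y = 5.169 × 10^13 Hz (from wavelength = 5.80 μm, via f = c/λ).
Ratio = 2.780 × 10^10 / 5.169 × 10^13 = 5.38 × 10^-4.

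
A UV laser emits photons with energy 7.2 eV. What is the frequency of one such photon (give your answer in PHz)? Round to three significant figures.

Take h = 6.62607015e-34 J·s, 1 eV = 1.602176634e-19 J.
First convert: E = 7.2 eV = 1.1536e-18 J.
Since f = E/h for a photon, f = 1.741e15 Hz.
Converting to PHz: f = 1.741 PHz ≈ 1.74 PHz.

1.74 PHz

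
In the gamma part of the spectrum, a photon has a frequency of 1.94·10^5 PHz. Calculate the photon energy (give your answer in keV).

802 keV

Convert to SI: f = 1.94·10^5 PHz = 1.94·10^20 Hz.
Since E = hf for a photon, E = 1.285·10^-13 J.
Converting to keV: E = 802.3 keV ≈ 802 keV.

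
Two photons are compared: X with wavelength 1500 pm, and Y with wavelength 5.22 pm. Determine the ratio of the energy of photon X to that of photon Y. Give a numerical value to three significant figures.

3.48 × 10^-3

E_X = 1.324 × 10^-16 J (from wavelength = 1500 pm, via E = hc/λ).
E_Y = 3.805 × 10^-14 J (from wavelength = 5.22 pm, via E = hc/λ).
Ratio = 1.324 × 10^-16 / 3.805 × 10^-14 = 3.48 × 10^-3.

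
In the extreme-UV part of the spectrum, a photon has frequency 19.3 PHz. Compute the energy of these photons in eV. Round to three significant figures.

Take h = 6.62607015·10^-34 J·s, 1 eV = 1.602176634·10^-19 J.
Convert to SI: f = 19.3 PHz = 1.93·10^16 Hz.
Since E = hf for a photon, E = 1.279·10^-17 J.
Converting to eV: E = 79.82 eV ≈ 79.8 eV.

79.8 eV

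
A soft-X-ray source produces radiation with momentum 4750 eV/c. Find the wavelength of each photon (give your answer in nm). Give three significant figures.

0.261 nm

(h = 6.62607015 × 10^-34 J·s, c = 2.99792458 × 10^8 m/s, 1 eV = 1.602176634 × 10^-19 J.)
In SI units: p = 4750 eV/c = 2.5385 × 10^-24 kg·m/s.
Apply λ = h/p: λ = 2.610 × 10^-10 m.
Converting to nm: λ = 0.2610 nm ≈ 0.261 nm.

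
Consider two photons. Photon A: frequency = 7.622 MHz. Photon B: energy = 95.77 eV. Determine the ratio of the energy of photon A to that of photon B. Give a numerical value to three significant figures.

E_A = 5.050·10^-27 J (from frequency = 7.622 MHz, via E = hf).
E_B = 1.534·10^-17 J (from energy = 95.77 eV, via E given directly).
Ratio = 5.050·10^-27 / 1.534·10^-17 = 3.29·10^-10.

3.29·10^-10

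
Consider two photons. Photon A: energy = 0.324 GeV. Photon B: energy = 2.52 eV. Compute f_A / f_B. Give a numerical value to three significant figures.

f_A = 7.834e22 Hz (from energy = 0.324 GeV, via f = E/h).
f_B = 6.093e14 Hz (from energy = 2.52 eV, via f = E/h).
Ratio = 7.834e22 / 6.093e14 = 1.29e8.

1.29e8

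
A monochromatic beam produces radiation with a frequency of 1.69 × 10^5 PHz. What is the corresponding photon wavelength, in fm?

Use c = 2.99792458 × 10^8 m/s.
In SI units: f = 1.69 × 10^5 PHz = 1.69 × 10^20 Hz.
For a photon λ = c/f, so λ = 1.774 × 10^-12 m.
Converting to fm: λ = 1774 fm ≈ 1770 fm.

1770 fm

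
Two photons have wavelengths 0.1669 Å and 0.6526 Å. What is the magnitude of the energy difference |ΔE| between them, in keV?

Using E = hc/λ: E₁ = 1.1902e-14 J, E₂ = 3.0439e-15 J.
|ΔE| = |1.1902e-14 − 3.0439e-15| = 8.86e-15 J = 55.3 keV.

55.3 keV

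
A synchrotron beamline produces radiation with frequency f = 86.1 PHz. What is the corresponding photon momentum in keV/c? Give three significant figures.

0.356 keV/c

Take h = 6.62607015·10^-34 J·s, c = 2.99792458·10^8 m/s, 1 eV = 1.602176634·10^-19 J.
In SI units: f = 86.1 PHz = 8.61·10^16 Hz.
For a photon p = hf/c, so p = 1.903·10^-25 kg·m/s.
Converting to keV/c: p = 0.3561 keV/c ≈ 0.356 keV/c.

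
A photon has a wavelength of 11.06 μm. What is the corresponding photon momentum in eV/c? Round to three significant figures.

0.112 eV/c

First convert: λ = 11.06 μm = 1.106·10^-5 m.
Apply p = h/λ: p = 5.991·10^-29 kg·m/s.
Converting to eV/c: p = 0.1121 eV/c ≈ 0.112 eV/c.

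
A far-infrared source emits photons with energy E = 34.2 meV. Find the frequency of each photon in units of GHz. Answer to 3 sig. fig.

8270 GHz

(h = 6.62607015 × 10^-34 J·s, 1 eV = 1.602176634 × 10^-19 J.)
Convert to SI: E = 34.2 meV = 5.4794 × 10^-21 J.
For a photon f = E/h, so f = 8.270 × 10^12 Hz.
Converting to GHz: f = 8270 GHz ≈ 8270 GHz.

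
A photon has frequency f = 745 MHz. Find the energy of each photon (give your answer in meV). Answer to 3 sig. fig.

3.08e-3 meV

Use h = 6.62607015e-34 J·s, 1 eV = 1.602176634e-19 J.
First convert: f = 745 MHz = 7.45e8 Hz.
For a photon E = hf, so E = 4.936e-25 J.
Converting to meV: E = 0.003081 meV ≈ 3.08e-3 meV.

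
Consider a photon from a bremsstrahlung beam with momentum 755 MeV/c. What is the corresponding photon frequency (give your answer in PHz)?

Use h = 6.62607015 × 10^-34 J·s, c = 2.99792458 × 10^8 m/s, 1 eV = 1.602176634 × 10^-19 J.
Convert to SI: p = 755 MeV/c = 4.0349 × 10^-19 kg·m/s.
Apply f = pc/h: f = 1.826 × 10^23 Hz.
Converting to PHz: f = 1.826 × 10^8 PHz ≈ 1.83 × 10^8 PHz.

1.83 × 10^8 PHz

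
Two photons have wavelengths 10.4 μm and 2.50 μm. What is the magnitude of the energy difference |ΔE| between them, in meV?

377 meV

Using E = hc/λ: E₁ = 1.910e-20 J, E₂ = 7.946e-20 J.
|ΔE| = |1.910e-20 − 7.946e-20| = 6.04e-20 J = 377 meV.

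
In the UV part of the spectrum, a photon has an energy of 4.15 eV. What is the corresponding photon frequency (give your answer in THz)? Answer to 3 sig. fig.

Use h = 6.62607015e-34 J·s, 1 eV = 1.602176634e-19 J.
First convert: E = 4.15 eV = 6.6490e-19 J.
Since f = E/h for a photon, f = 1.003e15 Hz.
Converting to THz: f = 1003 THz ≈ 1000 THz.

1000 THz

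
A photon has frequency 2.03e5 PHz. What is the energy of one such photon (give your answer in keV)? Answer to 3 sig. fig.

840 keV

Use h = 6.62607015e-34 J·s, 1 eV = 1.602176634e-19 J.
Convert to SI: f = 2.03e5 PHz = 2.03e20 Hz.
The photon relation is E = hf, giving E = 1.345e-13 J.
Converting to keV: E = 839.5 keV ≈ 840 keV.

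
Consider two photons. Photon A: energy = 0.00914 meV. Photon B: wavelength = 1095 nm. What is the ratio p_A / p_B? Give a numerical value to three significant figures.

p_A = 4.885e-33 kg·m/s (from energy = 0.00914 meV, via p = E/c).
p_B = 6.051e-28 kg·m/s (from wavelength = 1095 nm, via p = h/λ).
Ratio = 4.885e-33 / 6.051e-28 = 8.07e-6.

8.07e-6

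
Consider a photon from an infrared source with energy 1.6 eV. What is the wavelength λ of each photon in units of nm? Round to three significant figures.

775 nm

(h = 6.62607015·10^-34 J·s, c = 2.99792458·10^8 m/s, 1 eV = 1.602176634·10^-19 J.)
First convert: E = 1.6 eV = 2.5635·10^-19 J.
Since λ = hc/E for a photon, λ = 7.749·10^-7 m.
Converting to nm: λ = 774.9 nm ≈ 775 nm.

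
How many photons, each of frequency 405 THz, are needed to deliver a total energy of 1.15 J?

4.29 × 10^18 photons

Per-photon energy: E = 2.684 × 10^-19 J (from frequency = 405 THz).
N = E_total / E_photon = 1.15 J / 2.684 × 10^-19 J = 4.29 × 10^18.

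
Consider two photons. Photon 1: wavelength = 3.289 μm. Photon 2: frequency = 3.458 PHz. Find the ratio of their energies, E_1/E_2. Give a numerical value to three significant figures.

E_1 = 6.040 × 10^-20 J (from wavelength = 3.289 μm, via E = hc/λ).
E_2 = 2.291 × 10^-18 J (from frequency = 3.458 PHz, via E = hf).
Ratio = 6.040 × 10^-20 / 2.291 × 10^-18 = 0.0264.

0.0264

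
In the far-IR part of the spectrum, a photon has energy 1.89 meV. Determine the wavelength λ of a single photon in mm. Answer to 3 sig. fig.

Use h = 6.62607015 × 10^-34 J·s, c = 2.99792458 × 10^8 m/s, 1 eV = 1.602176634 × 10^-19 J.
Convert to SI: E = 1.89 meV = 3.0281 × 10^-22 J.
Apply λ = hc/E: λ = 6.560 × 10^-4 m.
Converting to mm: λ = 0.6560 mm ≈ 0.656 mm.

0.656 mm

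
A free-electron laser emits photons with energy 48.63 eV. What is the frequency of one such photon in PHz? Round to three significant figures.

Take h = 6.62607015 × 10^-34 J·s, 1 eV = 1.602176634 × 10^-19 J.
Convert to SI: E = 48.63 eV = 7.7914 × 10^-18 J.
For a photon f = E/h, so f = 1.176 × 10^16 Hz.
Converting to PHz: f = 11.76 PHz ≈ 11.8 PHz.

11.8 PHz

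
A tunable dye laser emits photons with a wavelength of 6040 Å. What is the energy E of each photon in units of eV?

2.05 eV

Take h = 6.62607015 × 10^-34 J·s, c = 2.99792458 × 10^8 m/s, 1 eV = 1.602176634 × 10^-19 J.
In SI units: λ = 6040 Å = 6.04 × 10^-7 m.
Since E = hc/λ for a photon, E = 3.289 × 10^-19 J.
Converting to eV: E = 2.053 eV ≈ 2.05 eV.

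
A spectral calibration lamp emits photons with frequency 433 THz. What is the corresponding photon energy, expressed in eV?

In SI units: f = 433 THz = 4.33·10^14 Hz.
The photon relation is E = hf, giving E = 2.869·10^-19 J.
Converting to eV: E = 1.791 eV ≈ 1.79 eV.

1.79 eV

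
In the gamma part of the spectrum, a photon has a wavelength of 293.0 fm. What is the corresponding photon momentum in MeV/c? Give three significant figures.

Take h = 6.62607015e-34 J·s, c = 2.99792458e8 m/s, 1 eV = 1.602176634e-19 J.
First convert: λ = 293.0 fm = 2.930e-13 m.
For a photon p = h/λ, so p = 2.261e-21 kg·m/s.
Converting to MeV/c: p = 4.232 MeV/c ≈ 4.23 MeV/c.

4.23 MeV/c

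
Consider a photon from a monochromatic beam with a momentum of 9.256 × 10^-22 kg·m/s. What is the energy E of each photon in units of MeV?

1.73 MeV

Take c = 2.99792458 × 10^8 m/s, 1 eV = 1.602176634 × 10^-19 J.
Since E = pc for a photon, E = 2.775 × 10^-13 J.
Converting to MeV: E = 1.732 MeV ≈ 1.73 MeV.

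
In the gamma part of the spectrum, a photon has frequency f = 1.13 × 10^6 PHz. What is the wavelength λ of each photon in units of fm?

Take c = 2.99792458 × 10^8 m/s.
First convert: f = 1.13 × 10^6 PHz = 1.13 × 10^21 Hz.
The photon relation is λ = c/f, giving λ = 2.653 × 10^-13 m.
Converting to fm: λ = 265.3 fm ≈ 265 fm.

265 fm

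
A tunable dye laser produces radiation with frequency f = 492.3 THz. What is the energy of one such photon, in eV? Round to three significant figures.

2.04 eV

In SI units: f = 492.3 THz = 4.923e14 Hz.
The photon relation is E = hf, giving E = 3.262e-19 J.
Converting to eV: E = 2.036 eV ≈ 2.04 eV.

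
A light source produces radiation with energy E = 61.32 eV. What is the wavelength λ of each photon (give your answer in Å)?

202 Å

Take h = 6.62607015 × 10^-34 J·s, c = 2.99792458 × 10^8 m/s, 1 eV = 1.602176634 × 10^-19 J.
In SI units: E = 61.32 eV = 9.8245 × 10^-18 J.
Since λ = hc/E for a photon, λ = 2.022 × 10^-8 m.
Converting to Å: λ = 202.2 Å ≈ 202 Å.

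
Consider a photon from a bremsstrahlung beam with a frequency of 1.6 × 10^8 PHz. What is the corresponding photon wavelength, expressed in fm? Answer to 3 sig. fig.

First convert: f = 1.6 × 10^8 PHz = 1.6 × 10^23 Hz.
Apply λ = c/f: λ = 1.874 × 10^-15 m.
Converting to fm: λ = 1.874 fm ≈ 1.87 fm.

1.87 fm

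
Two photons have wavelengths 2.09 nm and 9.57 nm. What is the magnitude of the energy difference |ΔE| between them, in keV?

Using E = hc/λ: E₁ = 9.505 × 10^-17 J, E₂ = 2.076 × 10^-17 J.
|ΔE| = |9.505 × 10^-17 − 2.076 × 10^-17| = 7.43 × 10^-17 J = 0.464 keV.

0.464 keV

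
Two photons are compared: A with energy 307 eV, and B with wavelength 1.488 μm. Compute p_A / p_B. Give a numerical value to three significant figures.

p_A = 1.641 × 10^-25 kg·m/s (from energy = 307 eV, via p = E/c).
p_B = 4.453 × 10^-28 kg·m/s (from wavelength = 1.488 μm, via p = h/λ).
Ratio = 1.641 × 10^-25 / 4.453 × 10^-28 = 368.

368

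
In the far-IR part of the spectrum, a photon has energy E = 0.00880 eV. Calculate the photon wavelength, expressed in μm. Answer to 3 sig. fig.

141 μm

First convert: E = 0.00880 eV = 1.4099e-21 J.
Since λ = hc/E for a photon, λ = 1.409e-4 m.
Converting to μm: λ = 140.9 μm ≈ 141 μm.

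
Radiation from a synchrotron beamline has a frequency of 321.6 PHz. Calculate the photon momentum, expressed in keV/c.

First convert: f = 321.6 PHz = 3.216e17 Hz.
Apply p = hf/c: p = 7.108e-25 kg·m/s.
Converting to keV/c: p = 1.330 keV/c ≈ 1.33 keV/c.

1.33 keV/c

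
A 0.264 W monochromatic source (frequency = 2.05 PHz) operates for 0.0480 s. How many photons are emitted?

9.33·10^15 photons

Total energy: E_total = P·t = 0.264 × 0.0480 = 0.01267 J.
Per-photon energy: E = 1.358·10^-18 J.
N = E_total / E_photon = 9.33·10^15.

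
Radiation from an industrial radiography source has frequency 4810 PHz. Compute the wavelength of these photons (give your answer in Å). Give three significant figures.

Use c = 2.99792458 × 10^8 m/s.
First convert: f = 4810 PHz = 4.81 × 10^18 Hz.
Since λ = c/f for a photon, λ = 6.233 × 10^-11 m.
Converting to Å: λ = 0.6233 Å ≈ 0.623 Å.

0.623 Å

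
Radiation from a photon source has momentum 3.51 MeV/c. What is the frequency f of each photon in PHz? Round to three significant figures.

8.49e5 PHz

Convert to SI: p = 3.51 MeV/c = 1.8758e-21 kg·m/s.
Apply f = pc/h: f = 8.487e20 Hz.
Converting to PHz: f = 848700 PHz ≈ 8.49e5 PHz.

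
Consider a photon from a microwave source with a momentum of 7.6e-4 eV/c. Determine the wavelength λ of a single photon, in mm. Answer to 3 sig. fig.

(h = 6.62607015e-34 J·s, c = 2.99792458e8 m/s, 1 eV = 1.602176634e-19 J.)
First convert: p = 7.6e-4 eV/c = 4.0617e-31 kg·m/s.
For a photon λ = h/p, so λ = 0.001631 m.
Converting to mm: λ = 1.631 mm ≈ 1.63 mm.

1.63 mm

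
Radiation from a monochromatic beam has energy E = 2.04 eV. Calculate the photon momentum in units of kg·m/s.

Take c = 2.99792458e8 m/s, 1 eV = 1.602176634e-19 J.
Convert to SI: E = 2.04 eV = 3.2684e-19 J.
For a photon p = E/c, so p = 1.090e-27 kg·m/s.
So p ≈ 1.09e-27 kg·m/s.

1.09e-27 kg·m/s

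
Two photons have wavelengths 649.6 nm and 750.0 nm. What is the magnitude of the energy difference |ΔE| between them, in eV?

Using E = hc/λ: E₁ = 3.0580 × 10^-19 J, E₂ = 2.6486 × 10^-19 J.
|ΔE| = |3.0580 × 10^-19 − 2.6486 × 10^-19| = 4.09 × 10^-20 J = 0.256 eV.

0.256 eV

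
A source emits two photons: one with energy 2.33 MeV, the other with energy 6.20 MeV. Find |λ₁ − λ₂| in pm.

0.332 pm

Using λ = hc/E: λ₁ = 5.321 × 10^-13 m, λ₂ = 2.000 × 10^-13 m.
|Δλ| = |5.321 × 10^-13 − 2.000 × 10^-13| = 3.32 × 10^-13 m = 0.332 pm.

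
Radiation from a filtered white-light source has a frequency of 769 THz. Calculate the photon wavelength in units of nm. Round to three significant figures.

390 nm

Take c = 2.99792458e8 m/s.
Convert to SI: f = 769 THz = 7.69e14 Hz.
Since λ = c/f for a photon, λ = 3.898e-7 m.
Converting to nm: λ = 389.8 nm ≈ 390 nm.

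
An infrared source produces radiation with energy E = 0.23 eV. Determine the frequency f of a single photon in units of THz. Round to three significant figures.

Use h = 6.62607015·10^-34 J·s, 1 eV = 1.602176634·10^-19 J.
Convert to SI: E = 0.23 eV = 3.6850·10^-20 J.
Apply f = E/h: f = 5.561·10^13 Hz.
Converting to THz: f = 55.61 THz ≈ 55.6 THz.

55.6 THz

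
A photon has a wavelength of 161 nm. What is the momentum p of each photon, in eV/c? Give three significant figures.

In SI units: λ = 161 nm = 1.61·10^-7 m.
Apply p = h/λ: p = 4.116·10^-27 kg·m/s.
Converting to eV/c: p = 7.701 eV/c ≈ 7.70 eV/c.

7.70 eV/c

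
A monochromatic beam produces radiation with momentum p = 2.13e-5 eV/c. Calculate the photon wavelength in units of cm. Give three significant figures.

5.82 cm

Take h = 6.62607015e-34 J·s, c = 2.99792458e8 m/s, 1 eV = 1.602176634e-19 J.
In SI units: p = 2.13e-5 eV/c = 1.1383e-32 kg·m/s.
Since λ = h/p for a photon, λ = 0.05821 m.
Converting to cm: λ = 5.821 cm ≈ 5.82 cm.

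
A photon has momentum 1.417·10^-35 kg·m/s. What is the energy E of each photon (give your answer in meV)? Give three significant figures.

2.65·10^-5 meV

Take c = 2.99792458·10^8 m/s, 1 eV = 1.602176634·10^-19 J.
Apply E = pc: E = 4.248·10^-27 J.
Converting to meV: E = 2.651·10^-5 meV ≈ 2.65·10^-5 meV.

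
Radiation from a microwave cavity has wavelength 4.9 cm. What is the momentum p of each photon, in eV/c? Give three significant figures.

In SI units: λ = 4.9 cm = 0.049 m.
For a photon p = h/λ, so p = 1.352e-32 kg·m/s.
Converting to eV/c: p = 2.530e-5 eV/c ≈ 2.53e-5 eV/c.

2.53e-5 eV/c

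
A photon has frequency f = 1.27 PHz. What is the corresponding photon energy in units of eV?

5.25 eV

Use h = 6.62607015 × 10^-34 J·s, 1 eV = 1.602176634 × 10^-19 J.
Convert to SI: f = 1.27 PHz = 1.27 × 10^15 Hz.
Apply E = hf: E = 8.415 × 10^-19 J.
Converting to eV: E = 5.252 eV ≈ 5.25 eV.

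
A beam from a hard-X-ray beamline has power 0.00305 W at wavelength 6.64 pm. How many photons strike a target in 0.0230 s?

2.34 × 10^9 photons

Total energy: E_total = P·t = 0.00305 × 0.0230 = 7.015 × 10^-5 J.
Per-photon energy: E = 2.992 × 10^-14 J.
N = E_total / E_photon = 2.34 × 10^9.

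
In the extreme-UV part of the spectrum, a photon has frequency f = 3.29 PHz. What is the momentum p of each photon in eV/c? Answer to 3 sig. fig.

13.6 eV/c

(h = 6.62607015 × 10^-34 J·s, c = 2.99792458 × 10^8 m/s, 1 eV = 1.602176634 × 10^-19 J.)
Convert to SI: f = 3.29 PHz = 3.29 × 10^15 Hz.
Since p = hf/c for a photon, p = 7.272 × 10^-27 kg·m/s.
Converting to eV/c: p = 13.61 eV/c ≈ 13.6 eV/c.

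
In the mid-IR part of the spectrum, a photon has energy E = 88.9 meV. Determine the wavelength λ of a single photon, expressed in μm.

In SI units: E = 88.9 meV = 1.4243e-20 J.
Since λ = hc/E for a photon, λ = 1.395e-5 m.
Converting to μm: λ = 13.95 μm ≈ 13.9 μm.

13.9 μm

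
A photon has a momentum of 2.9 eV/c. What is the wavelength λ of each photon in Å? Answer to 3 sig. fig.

4280 Å

Take h = 6.62607015 × 10^-34 J·s, c = 2.99792458 × 10^8 m/s, 1 eV = 1.602176634 × 10^-19 J.
First convert: p = 2.9 eV/c = 1.5498 × 10^-27 kg·m/s.
Apply λ = h/p: λ = 4.275 × 10^-7 m.
Converting to Å: λ = 4275 Å ≈ 4280 Å.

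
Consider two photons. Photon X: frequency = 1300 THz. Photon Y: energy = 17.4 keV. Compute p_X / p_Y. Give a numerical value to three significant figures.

p_X = 2.873e-27 kg·m/s (from frequency = 1300 THz, via p = hf/c).
p_Y = 9.299e-24 kg·m/s (from energy = 17.4 keV, via p = E/c).
Ratio = 2.873e-27 / 9.299e-24 = 3.09e-4.

3.09e-4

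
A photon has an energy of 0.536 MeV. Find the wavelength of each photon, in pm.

2.31 pm

Use h = 6.62607015·10^-34 J·s, c = 2.99792458·10^8 m/s, 1 eV = 1.602176634·10^-19 J.
First convert: E = 0.536 MeV = 8.5877·10^-14 J.
Since λ = hc/E for a photon, λ = 2.313·10^-12 m.
Converting to pm: λ = 2.313 pm ≈ 2.31 pm.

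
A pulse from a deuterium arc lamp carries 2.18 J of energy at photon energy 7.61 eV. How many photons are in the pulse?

Per-photon energy: E = 1.219·10^-18 J (from energy = 7.61 eV).
N = E_total / E_photon = 2.18 J / 1.219·10^-18 J = 1.79·10^18.

1.79·10^18 photons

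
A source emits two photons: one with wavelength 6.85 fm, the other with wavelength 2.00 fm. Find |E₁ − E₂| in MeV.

439 MeV

Using E = hc/λ: E₁ = 2.900e-11 J, E₂ = 9.932e-11 J.
|ΔE| = |2.900e-11 − 9.932e-11| = 7.03e-11 J = 439 MeV.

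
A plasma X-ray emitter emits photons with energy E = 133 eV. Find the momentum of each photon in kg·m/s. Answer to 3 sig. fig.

Convert to SI: E = 133 eV = 2.1309e-17 J.
Since p = E/c for a photon, p = 7.108e-26 kg·m/s.
So p ≈ 7.11e-26 kg·m/s.

7.11e-26 kg·m/s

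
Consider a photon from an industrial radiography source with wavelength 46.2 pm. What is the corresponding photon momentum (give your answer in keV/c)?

(h = 6.62607015 × 10^-34 J·s, c = 2.99792458 × 10^8 m/s, 1 eV = 1.602176634 × 10^-19 J.)
In SI units: λ = 46.2 pm = 4.62 × 10^-11 m.
For a photon p = h/λ, so p = 1.434 × 10^-23 kg·m/s.
Converting to keV/c: p = 26.84 keV/c ≈ 26.8 keV/c.

26.8 keV/c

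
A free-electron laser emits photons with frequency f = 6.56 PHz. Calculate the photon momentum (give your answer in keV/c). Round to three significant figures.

0.0271 keV/c

First convert: f = 6.56 PHz = 6.56e15 Hz.
Apply p = hf/c: p = 1.450e-26 kg·m/s.
Converting to keV/c: p = 0.02713 keV/c ≈ 0.0271 keV/c.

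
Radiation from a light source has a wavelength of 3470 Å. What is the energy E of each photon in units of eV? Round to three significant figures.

First convert: λ = 3470 Å = 3.47e-7 m.
Since E = hc/λ for a photon, E = 5.725e-19 J.
Converting to eV: E = 3.573 eV ≈ 3.57 eV.

3.57 eV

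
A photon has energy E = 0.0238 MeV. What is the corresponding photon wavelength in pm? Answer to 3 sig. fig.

52.1 pm

First convert: E = 0.0238 MeV = 3.8132e-15 J.
For a photon λ = hc/E, so λ = 5.209e-11 m.
Converting to pm: λ = 52.09 pm ≈ 52.1 pm.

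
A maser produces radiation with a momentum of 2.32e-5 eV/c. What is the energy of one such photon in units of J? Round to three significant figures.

(c = 2.99792458e8 m/s, 1 eV = 1.602176634e-19 J.)
In SI units: p = 2.32e-5 eV/c = 1.2399e-32 kg·m/s.
Apply E = pc: E = 3.717e-24 J.
So E ≈ 3.72e-24 J.

3.72e-24 J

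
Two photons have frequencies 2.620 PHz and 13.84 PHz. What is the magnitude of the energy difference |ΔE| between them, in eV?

46.4 eV

Using E = hf: E₁ = 1.7360 × 10^-18 J, E₂ = 9.1705 × 10^-18 J.
|ΔE| = |1.7360 × 10^-18 − 9.1705 × 10^-18| = 7.43 × 10^-18 J = 46.4 eV.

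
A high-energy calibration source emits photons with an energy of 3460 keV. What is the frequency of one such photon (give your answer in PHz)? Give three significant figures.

Take h = 6.62607015 × 10^-34 J·s, 1 eV = 1.602176634 × 10^-19 J.
Convert to SI: E = 3460 keV = 5.5435 × 10^-13 J.
Apply f = E/h: f = 8.366 × 10^20 Hz.
Converting to PHz: f = 836600 PHz ≈ 8.37 × 10^5 PHz.

8.37 × 10^5 PHz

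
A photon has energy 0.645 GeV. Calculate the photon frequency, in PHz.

(h = 6.62607015 × 10^-34 J·s, 1 eV = 1.602176634 × 10^-19 J.)
In SI units: E = 0.645 GeV = 1.0334 × 10^-10 J.
The photon relation is f = E/h, giving f = 1.560 × 10^23 Hz.
Converting to PHz: f = 1.560 × 10^8 PHz ≈ 1.56 × 10^8 PHz.

1.56 × 10^8 PHz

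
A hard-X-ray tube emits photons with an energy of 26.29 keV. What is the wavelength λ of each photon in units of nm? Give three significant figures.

0.0472 nm

Take h = 6.62607015e-34 J·s, c = 2.99792458e8 m/s, 1 eV = 1.602176634e-19 J.
Convert to SI: E = 26.29 keV = 4.2121e-15 J.
For a photon λ = hc/E, so λ = 4.716e-11 m.
Converting to nm: λ = 0.04716 nm ≈ 0.0472 nm.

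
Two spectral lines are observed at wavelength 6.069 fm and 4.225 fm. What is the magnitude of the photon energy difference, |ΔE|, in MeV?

Using E = hc/λ: E₁ = 3.2731e-11 J, E₂ = 4.7016e-11 J.
|ΔE| = |3.2731e-11 − 4.7016e-11| = 1.43e-11 J = 89.2 MeV.

89.2 MeV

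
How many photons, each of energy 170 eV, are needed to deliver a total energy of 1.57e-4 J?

5.76e12 photons

Per-photon energy: E = 2.724e-17 J (from energy = 170 eV).
N = E_total / E_photon = 1.57e-4 J / 2.724e-17 J = 5.76e12.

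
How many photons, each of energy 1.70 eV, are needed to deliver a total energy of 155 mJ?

Per-photon energy: E = 2.724e-19 J (from energy = 1.70 eV).
N = E_total / E_photon = 0.155 J / 2.724e-19 J = 5.69e17.

5.69e17 photons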